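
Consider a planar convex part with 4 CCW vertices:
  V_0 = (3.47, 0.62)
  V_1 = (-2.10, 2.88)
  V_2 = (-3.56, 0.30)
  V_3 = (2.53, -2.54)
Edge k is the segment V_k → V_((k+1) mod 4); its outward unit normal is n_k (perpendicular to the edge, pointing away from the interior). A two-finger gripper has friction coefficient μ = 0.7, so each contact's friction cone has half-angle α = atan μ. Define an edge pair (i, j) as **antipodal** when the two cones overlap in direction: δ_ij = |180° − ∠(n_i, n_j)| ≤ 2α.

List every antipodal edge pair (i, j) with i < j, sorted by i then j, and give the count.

α = atan 0.7 = 34.99°;  2α = 69.98°
n_0 = (+0.3760, +0.9266)
n_1 = (-0.8703, +0.4925)
n_2 = (-0.4226, -0.9063)
n_3 = (+0.9585, -0.2851)
  (0,1): δ = 97.42°  ·
  (0,2): δ = 2.92°  ✓
  (0,3): δ = 95.52°  ·
  (1,2): δ = 85.50°  ·
  (1,3): δ = 12.94°  ✓
  (2,3): δ = 81.56°  ·
antipodal pairs: 2

count = 2; pairs: (0,2), (1,3)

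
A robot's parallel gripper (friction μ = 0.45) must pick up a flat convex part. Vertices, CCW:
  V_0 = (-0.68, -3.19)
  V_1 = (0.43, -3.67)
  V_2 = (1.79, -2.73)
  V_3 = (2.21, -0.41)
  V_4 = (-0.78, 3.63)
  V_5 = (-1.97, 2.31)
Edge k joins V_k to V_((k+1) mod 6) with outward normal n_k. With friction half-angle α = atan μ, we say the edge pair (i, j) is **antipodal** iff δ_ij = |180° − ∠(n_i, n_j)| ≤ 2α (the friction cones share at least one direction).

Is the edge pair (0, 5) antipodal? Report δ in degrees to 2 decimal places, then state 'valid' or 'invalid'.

δ = 126.59°, invalid

α = atan 0.45 = 24.23°;  2α = 48.46°
edge 0: e_0 = (+1.11, -0.48);  n_0 = (-0.3969, -0.9179)
edge 5: e_5 = (+1.29, -5.50);  n_5 = (-0.9736, -0.2283)
∠(n_0, n_5) = 53.41°
δ = |180° − 53.41°| = 126.59°
126.59° > 2α = 48.46°  →  invalid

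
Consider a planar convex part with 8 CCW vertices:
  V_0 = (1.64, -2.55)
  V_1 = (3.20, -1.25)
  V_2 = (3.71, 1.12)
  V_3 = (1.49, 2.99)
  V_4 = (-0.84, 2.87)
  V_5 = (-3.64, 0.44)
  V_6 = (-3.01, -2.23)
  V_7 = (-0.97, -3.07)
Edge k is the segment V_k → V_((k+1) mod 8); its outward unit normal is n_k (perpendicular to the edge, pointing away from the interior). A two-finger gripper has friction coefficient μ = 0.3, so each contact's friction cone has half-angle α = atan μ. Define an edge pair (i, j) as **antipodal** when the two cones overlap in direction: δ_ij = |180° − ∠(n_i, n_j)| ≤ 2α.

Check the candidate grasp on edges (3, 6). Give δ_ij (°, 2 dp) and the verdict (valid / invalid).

δ = 25.33°, valid

α = atan 0.3 = 16.70°;  2α = 33.40°
edge 3: e_3 = (-2.33, -0.12);  n_3 = (-0.0514, +0.9987)
edge 6: e_6 = (+2.04, -0.84);  n_6 = (-0.3807, -0.9247)
∠(n_3, n_6) = 154.67°
δ = |180° − 154.67°| = 25.33°
25.33° ≤ 2α = 33.40°  →  valid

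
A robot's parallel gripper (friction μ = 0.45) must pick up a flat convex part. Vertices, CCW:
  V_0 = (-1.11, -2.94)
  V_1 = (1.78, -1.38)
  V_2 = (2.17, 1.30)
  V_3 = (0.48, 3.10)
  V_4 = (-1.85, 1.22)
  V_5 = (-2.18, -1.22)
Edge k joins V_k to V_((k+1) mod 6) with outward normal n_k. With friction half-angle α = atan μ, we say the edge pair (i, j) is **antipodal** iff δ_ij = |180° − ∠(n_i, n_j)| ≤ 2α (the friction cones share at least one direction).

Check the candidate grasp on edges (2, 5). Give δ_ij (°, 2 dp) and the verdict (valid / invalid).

δ = 11.31°, valid

α = atan 0.45 = 24.23°;  2α = 48.46°
edge 2: e_2 = (-1.69, +1.80);  n_2 = (+0.7290, +0.6845)
edge 5: e_5 = (+1.07, -1.72);  n_5 = (-0.8491, -0.5282)
∠(n_2, n_5) = 168.69°
δ = |180° − 168.69°| = 11.31°
11.31° ≤ 2α = 48.46°  →  valid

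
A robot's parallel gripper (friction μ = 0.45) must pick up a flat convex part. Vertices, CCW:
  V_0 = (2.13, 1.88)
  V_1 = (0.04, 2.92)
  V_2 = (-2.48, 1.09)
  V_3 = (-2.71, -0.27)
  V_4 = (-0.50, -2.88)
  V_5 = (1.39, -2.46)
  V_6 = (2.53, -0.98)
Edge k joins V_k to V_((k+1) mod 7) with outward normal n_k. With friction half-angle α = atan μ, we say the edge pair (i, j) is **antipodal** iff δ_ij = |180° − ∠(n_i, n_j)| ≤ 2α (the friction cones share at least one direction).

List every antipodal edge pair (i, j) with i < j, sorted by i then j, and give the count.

α = atan 0.45 = 24.23°;  2α = 48.46°
n_0 = (+0.4455, +0.8953)
n_1 = (-0.5876, +0.8092)
n_2 = (-0.9860, +0.1667)
n_3 = (-0.7632, -0.6462)
n_4 = (+0.2169, -0.9762)
n_5 = (+0.7922, -0.6102)
n_6 = (+0.9904, +0.1385)
  (0,1): δ = 117.56°  ·
  (0,2): δ = 73.14°  ·
  (0,3): δ = 23.29°  ✓
  (0,4): δ = 38.98°  ✓
  (0,5): δ = 78.85°  ·
  (0,6): δ = 124.42°  ·
  (1,2): δ = 135.59°  ·
  (1,3): δ = 85.73°  ·
  (1,4): δ = 23.46°  ✓
  (1,5): δ = 16.41°  ✓
  (1,6): δ = 61.97°  ·
  (2,3): δ = 130.15°  ·
  (2,4): δ = 67.87°  ·
  (2,5): δ = 28.01°  ✓
  (2,6): δ = 17.56°  ✓
  (3,4): δ = 117.73°  ·
  (3,5): δ = 77.86°  ·
  (3,6): δ = 32.29°  ✓
  (4,5): δ = 140.13°  ·
  (4,6): δ = 94.57°  ·
  (5,6): δ = 134.43°  ·
antipodal pairs: 7

count = 7; pairs: (0,3), (0,4), (1,4), (1,5), (2,5), (2,6), (3,6)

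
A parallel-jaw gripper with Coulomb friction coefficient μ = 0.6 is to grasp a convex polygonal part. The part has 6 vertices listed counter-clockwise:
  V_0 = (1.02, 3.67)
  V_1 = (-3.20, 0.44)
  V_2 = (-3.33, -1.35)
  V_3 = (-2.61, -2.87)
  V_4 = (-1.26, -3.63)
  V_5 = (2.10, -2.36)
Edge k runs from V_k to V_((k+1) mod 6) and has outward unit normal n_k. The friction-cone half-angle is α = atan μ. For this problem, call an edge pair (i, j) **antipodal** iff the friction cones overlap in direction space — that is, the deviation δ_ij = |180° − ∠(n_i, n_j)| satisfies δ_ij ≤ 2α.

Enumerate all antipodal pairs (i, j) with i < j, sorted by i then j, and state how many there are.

α = atan 0.6 = 30.96°;  2α = 61.93°
n_0 = (-0.6078, +0.7941)
n_1 = (-0.9974, +0.0724)
n_2 = (-0.9037, -0.4281)
n_3 = (-0.4906, -0.8714)
n_4 = (+0.3536, -0.9354)
n_5 = (+0.9843, +0.1763)
  (0,1): δ = 131.58°  ·
  (0,2): δ = 102.08°  ·
  (0,3): δ = 66.81°  ·
  (0,4): δ = 16.73°  ✓
  (0,5): δ = 62.72°  ·
  (1,2): δ = 150.50°  ·
  (1,3): δ = 115.22°  ·
  (1,4): δ = 65.14°  ·
  (1,5): δ = 14.31°  ✓
  (2,3): δ = 144.72°  ·
  (2,4): δ = 94.64°  ·
  (2,5): δ = 15.19°  ✓
  (3,4): δ = 129.92°  ·
  (3,5): δ = 50.47°  ✓
  (4,5): δ = 100.55°  ·
antipodal pairs: 4

count = 4; pairs: (0,4), (1,5), (2,5), (3,5)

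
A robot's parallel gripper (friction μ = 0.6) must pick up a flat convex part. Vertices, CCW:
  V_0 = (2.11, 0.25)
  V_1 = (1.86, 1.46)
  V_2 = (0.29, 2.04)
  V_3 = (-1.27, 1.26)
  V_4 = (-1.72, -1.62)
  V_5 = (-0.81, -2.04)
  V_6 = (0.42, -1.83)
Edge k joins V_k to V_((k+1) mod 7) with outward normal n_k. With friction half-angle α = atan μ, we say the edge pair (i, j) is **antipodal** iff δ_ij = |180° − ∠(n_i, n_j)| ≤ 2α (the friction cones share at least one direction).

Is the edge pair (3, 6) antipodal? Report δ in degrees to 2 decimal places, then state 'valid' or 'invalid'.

δ = 30.21°, valid

α = atan 0.6 = 30.96°;  2α = 61.93°
edge 3: e_3 = (-0.45, -2.88);  n_3 = (-0.9880, +0.1544)
edge 6: e_6 = (+1.69, +2.08);  n_6 = (+0.7761, -0.6306)
∠(n_3, n_6) = 149.79°
δ = |180° − 149.79°| = 30.21°
30.21° ≤ 2α = 61.93°  →  valid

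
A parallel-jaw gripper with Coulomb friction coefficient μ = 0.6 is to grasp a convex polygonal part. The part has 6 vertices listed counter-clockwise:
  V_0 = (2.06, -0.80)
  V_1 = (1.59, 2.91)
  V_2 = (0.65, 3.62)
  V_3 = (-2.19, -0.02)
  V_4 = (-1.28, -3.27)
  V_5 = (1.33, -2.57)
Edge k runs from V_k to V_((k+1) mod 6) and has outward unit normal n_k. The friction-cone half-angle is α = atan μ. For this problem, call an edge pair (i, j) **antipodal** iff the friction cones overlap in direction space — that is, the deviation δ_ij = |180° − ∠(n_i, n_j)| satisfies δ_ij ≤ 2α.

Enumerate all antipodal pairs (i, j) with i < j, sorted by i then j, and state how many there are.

count = 7; pairs: (0,2), (0,3), (1,3), (1,4), (2,4), (2,5), (3,5)

α = atan 0.6 = 30.96°;  2α = 61.93°
n_0 = (+0.9921, +0.1257)
n_1 = (+0.6027, +0.7980)
n_2 = (-0.7884, +0.6151)
n_3 = (-0.9630, -0.2696)
n_4 = (+0.2590, -0.9659)
n_5 = (+0.9245, -0.3813)
  (0,1): δ = 134.28°  ·
  (0,2): δ = 45.18°  ✓
  (0,3): δ = 8.42°  ✓
  (0,4): δ = 97.79°  ·
  (0,5): δ = 150.37°  ·
  (1,2): δ = 90.90°  ·
  (1,3): δ = 37.29°  ✓
  (1,4): δ = 52.08°  ✓
  (1,5): δ = 104.65°  ·
  (2,3): δ = 126.40°  ·
  (2,4): δ = 37.02°  ✓
  (2,5): δ = 15.55°  ✓
  (3,4): δ = 90.63°  ·
  (3,5): δ = 38.05°  ✓
  (4,5): δ = 127.43°  ·
antipodal pairs: 7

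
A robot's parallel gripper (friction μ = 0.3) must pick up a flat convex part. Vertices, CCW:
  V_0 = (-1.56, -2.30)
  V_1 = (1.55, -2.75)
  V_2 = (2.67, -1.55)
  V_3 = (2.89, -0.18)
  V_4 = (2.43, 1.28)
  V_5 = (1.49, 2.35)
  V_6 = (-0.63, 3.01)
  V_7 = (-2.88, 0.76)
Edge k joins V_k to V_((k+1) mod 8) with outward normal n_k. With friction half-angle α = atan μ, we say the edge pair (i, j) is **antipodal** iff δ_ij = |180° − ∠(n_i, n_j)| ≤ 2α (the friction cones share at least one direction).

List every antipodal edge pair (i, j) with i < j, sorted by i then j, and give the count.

count = 5; pairs: (0,5), (1,6), (2,7), (3,7), (4,7)

α = atan 0.3 = 16.70°;  2α = 33.40°
n_0 = (-0.1432, -0.9897)
n_1 = (+0.7311, -0.6823)
n_2 = (+0.9874, -0.1586)
n_3 = (+0.9538, +0.3005)
n_4 = (+0.7513, +0.6600)
n_5 = (+0.2972, +0.9548)
n_6 = (-0.7071, +0.7071)
n_7 = (-0.9182, -0.3961)
  (0,1): δ = 124.79°  ·
  (0,2): δ = 90.89°  ·
  (0,3): δ = 64.28°  ·
  (0,4): δ = 40.47°  ·
  (0,5): δ = 9.06°  ✓
  (0,6): δ = 53.23°  ·
  (0,7): δ = 121.57°  ·
  (1,2): δ = 146.10°  ·
  (1,3): δ = 119.49°  ·
  (1,4): δ = 95.68°  ·
  (1,5): δ = 64.27°  ·
  (1,6): δ = 1.97°  ✓
  (1,7): δ = 66.36°  ·
  (2,3): δ = 153.39°  ·
  (2,4): δ = 129.58°  ·
  (2,5): δ = 98.17°  ·
  (2,6): δ = 35.88°  ·
  (2,7): δ = 32.46°  ✓
  (3,4): δ = 156.19°  ·
  (3,5): δ = 124.78°  ·
  (3,6): δ = 62.49°  ·
  (3,7): δ = 5.85°  ✓
  (4,5): δ = 148.59°  ·
  (4,6): δ = 86.30°  ·
  (4,7): δ = 17.97°  ✓
  (5,6): δ = 117.71°  ·
  (5,7): δ = 49.37°  ·
  (6,7): δ = 111.67°  ·
antipodal pairs: 5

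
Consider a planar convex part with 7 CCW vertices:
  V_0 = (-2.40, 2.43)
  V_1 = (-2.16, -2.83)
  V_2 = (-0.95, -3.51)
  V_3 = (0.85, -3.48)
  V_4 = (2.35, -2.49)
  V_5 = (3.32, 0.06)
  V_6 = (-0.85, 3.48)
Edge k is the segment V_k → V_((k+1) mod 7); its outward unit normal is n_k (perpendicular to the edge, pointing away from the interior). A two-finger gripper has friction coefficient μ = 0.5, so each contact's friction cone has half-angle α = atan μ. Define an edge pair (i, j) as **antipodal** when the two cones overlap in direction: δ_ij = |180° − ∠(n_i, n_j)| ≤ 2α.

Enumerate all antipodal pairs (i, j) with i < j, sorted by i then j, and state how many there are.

count = 7; pairs: (0,4), (0,5), (1,5), (2,5), (2,6), (3,6), (4,6)

α = atan 0.5 = 26.57°;  2α = 53.13°
n_0 = (-0.9990, -0.0456)
n_1 = (-0.4899, -0.8718)
n_2 = (+0.0167, -0.9999)
n_3 = (+0.5508, -0.8346)
n_4 = (+0.9347, -0.3555)
n_5 = (+0.6341, +0.7732)
n_6 = (-0.5608, +0.8279)
  (0,1): δ = 121.95°  ·
  (0,2): δ = 91.66°  ·
  (0,3): δ = 59.19°  ·
  (0,4): δ = 23.44°  ✓
  (0,5): δ = 48.03°  ✓
  (0,6): δ = 121.50°  ·
  (1,2): δ = 149.71°  ·
  (1,3): δ = 117.24°  ·
  (1,4): δ = 81.49°  ·
  (1,5): δ = 10.02°  ✓
  (1,6): δ = 63.45°  ·
  (2,3): δ = 147.53°  ·
  (2,4): δ = 111.78°  ·
  (2,5): δ = 40.31°  ✓
  (2,6): δ = 33.16°  ✓
  (3,4): δ = 144.25°  ·
  (3,5): δ = 72.78°  ·
  (3,6): δ = 0.69°  ✓
  (4,5): δ = 108.53°  ·
  (4,6): δ = 35.06°  ✓
  (5,6): δ = 106.53°  ·
antipodal pairs: 7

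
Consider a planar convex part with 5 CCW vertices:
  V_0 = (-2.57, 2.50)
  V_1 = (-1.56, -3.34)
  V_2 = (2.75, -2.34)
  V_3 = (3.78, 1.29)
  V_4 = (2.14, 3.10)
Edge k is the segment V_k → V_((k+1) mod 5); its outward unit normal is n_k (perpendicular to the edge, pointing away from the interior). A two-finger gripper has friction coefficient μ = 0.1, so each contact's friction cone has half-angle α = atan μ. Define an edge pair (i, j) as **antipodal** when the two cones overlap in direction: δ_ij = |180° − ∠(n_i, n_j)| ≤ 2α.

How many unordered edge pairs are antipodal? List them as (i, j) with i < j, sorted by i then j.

count = 1; pairs: (1,4)

α = atan 0.1 = 5.71°;  2α = 11.42°
n_0 = (-0.9854, -0.1704)
n_1 = (+0.2260, -0.9741)
n_2 = (+0.9620, -0.2730)
n_3 = (+0.7411, +0.6714)
n_4 = (-0.1264, +0.9920)
  (0,1): δ = 86.75°  ·
  (0,2): δ = 25.65°  ·
  (0,3): δ = 32.37°  ·
  (0,4): δ = 87.45°  ·
  (1,2): δ = 118.90°  ·
  (1,3): δ = 60.88°  ·
  (1,4): δ = 5.80°  ✓
  (2,3): δ = 121.98°  ·
  (2,4): δ = 66.90°  ·
  (3,4): δ = 124.92°  ·
antipodal pairs: 1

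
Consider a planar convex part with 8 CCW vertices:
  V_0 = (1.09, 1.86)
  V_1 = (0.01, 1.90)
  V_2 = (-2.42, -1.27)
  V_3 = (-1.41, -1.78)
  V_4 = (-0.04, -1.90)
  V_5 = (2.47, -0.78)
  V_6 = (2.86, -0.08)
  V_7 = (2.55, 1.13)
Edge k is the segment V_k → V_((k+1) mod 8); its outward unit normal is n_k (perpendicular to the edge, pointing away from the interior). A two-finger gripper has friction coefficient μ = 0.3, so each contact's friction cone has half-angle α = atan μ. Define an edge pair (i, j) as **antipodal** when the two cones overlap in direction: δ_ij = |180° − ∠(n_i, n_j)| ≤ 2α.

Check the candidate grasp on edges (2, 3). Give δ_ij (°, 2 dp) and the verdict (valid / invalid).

δ = 158.21°, invalid

α = atan 0.3 = 16.70°;  2α = 33.40°
edge 2: e_2 = (+1.01, -0.51);  n_2 = (-0.4507, -0.8927)
edge 3: e_3 = (+1.37, -0.12);  n_3 = (-0.0873, -0.9962)
∠(n_2, n_3) = 21.79°
δ = |180° − 21.79°| = 158.21°
158.21° > 2α = 33.40°  →  invalid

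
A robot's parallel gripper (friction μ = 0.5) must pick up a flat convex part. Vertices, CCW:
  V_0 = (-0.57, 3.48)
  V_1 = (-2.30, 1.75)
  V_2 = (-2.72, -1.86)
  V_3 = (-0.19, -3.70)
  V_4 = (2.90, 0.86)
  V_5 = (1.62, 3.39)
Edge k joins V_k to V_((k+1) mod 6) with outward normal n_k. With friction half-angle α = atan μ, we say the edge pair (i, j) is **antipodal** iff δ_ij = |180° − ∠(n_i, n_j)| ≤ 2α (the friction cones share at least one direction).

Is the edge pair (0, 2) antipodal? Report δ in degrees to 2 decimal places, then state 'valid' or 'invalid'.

δ = 81.03°, invalid

α = atan 0.5 = 26.57°;  2α = 53.13°
edge 0: e_0 = (-1.73, -1.73);  n_0 = (-0.7071, +0.7071)
edge 2: e_2 = (+2.53, -1.84);  n_2 = (-0.5882, -0.8087)
∠(n_0, n_2) = 98.97°
δ = |180° − 98.97°| = 81.03°
81.03° > 2α = 53.13°  →  invalid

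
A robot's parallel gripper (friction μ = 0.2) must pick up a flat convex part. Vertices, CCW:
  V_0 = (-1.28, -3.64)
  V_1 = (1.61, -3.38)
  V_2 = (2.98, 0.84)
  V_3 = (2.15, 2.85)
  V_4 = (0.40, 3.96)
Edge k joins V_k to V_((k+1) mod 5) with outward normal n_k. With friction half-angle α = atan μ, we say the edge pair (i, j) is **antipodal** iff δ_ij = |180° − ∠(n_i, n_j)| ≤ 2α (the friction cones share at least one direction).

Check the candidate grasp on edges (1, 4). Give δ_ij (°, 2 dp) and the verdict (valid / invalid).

α = atan 0.2 = 11.31°;  2α = 22.62°
edge 1: e_1 = (+1.37, +4.22);  n_1 = (+0.9511, -0.3088)
edge 4: e_4 = (-1.68, -7.60);  n_4 = (-0.9764, +0.2158)
∠(n_1, n_4) = 174.48°
δ = |180° − 174.48°| = 5.52°
5.52° ≤ 2α = 22.62°  →  valid

δ = 5.52°, valid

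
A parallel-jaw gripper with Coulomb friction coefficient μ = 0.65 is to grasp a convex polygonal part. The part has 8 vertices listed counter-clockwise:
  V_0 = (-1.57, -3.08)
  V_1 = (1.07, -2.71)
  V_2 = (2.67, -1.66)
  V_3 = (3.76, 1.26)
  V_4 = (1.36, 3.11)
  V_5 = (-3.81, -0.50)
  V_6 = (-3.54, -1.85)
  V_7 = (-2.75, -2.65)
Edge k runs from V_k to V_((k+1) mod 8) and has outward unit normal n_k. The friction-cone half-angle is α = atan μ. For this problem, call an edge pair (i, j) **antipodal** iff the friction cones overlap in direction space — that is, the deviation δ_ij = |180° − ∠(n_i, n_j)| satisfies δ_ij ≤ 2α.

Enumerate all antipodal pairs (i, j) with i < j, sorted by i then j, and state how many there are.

count = 10; pairs: (0,3), (0,4), (1,4), (2,4), (2,5), (2,6), (3,5), (3,6), (3,7), (4,7)

α = atan 0.65 = 33.02°;  2α = 66.05°
n_0 = (+0.1388, -0.9903)
n_1 = (+0.5487, -0.8360)
n_2 = (+0.9369, -0.3497)
n_3 = (+0.6105, +0.7920)
n_4 = (-0.5725, +0.8199)
n_5 = (-0.9806, -0.1961)
n_6 = (-0.7115, -0.7026)
n_7 = (-0.3424, -0.9396)
  (0,1): δ = 154.70°  ·
  (0,2): δ = 118.45°  ·
  (0,3): δ = 45.60°  ✓
  (0,4): δ = 26.95°  ✓
  (0,5): δ = 93.33°  ·
  (0,6): δ = 126.66°  ·
  (0,7): δ = 152.00°  ·
  (1,2): δ = 143.74°  ·
  (1,3): δ = 70.90°  ·
  (1,4): δ = 1.65°  ✓
  (1,5): δ = 68.04°  ·
  (1,6): δ = 101.36°  ·
  (1,7): δ = 126.70°  ·
  (2,3): δ = 107.16°  ·
  (2,4): δ = 34.60°  ✓
  (2,5): δ = 31.78°  ✓
  (2,6): δ = 65.11°  ✓
  (2,7): δ = 90.45°  ·
  (3,4): δ = 107.45°  ·
  (3,5): δ = 41.06°  ✓
  (3,6): δ = 7.73°  ✓
  (3,7): δ = 17.60°  ✓
  (4,5): δ = 113.62°  ·
  (4,6): δ = 80.29°  ·
  (4,7): δ = 54.95°  ✓
  (5,6): δ = 146.67°  ·
  (5,7): δ = 121.33°  ·
  (6,7): δ = 154.66°  ·
antipodal pairs: 10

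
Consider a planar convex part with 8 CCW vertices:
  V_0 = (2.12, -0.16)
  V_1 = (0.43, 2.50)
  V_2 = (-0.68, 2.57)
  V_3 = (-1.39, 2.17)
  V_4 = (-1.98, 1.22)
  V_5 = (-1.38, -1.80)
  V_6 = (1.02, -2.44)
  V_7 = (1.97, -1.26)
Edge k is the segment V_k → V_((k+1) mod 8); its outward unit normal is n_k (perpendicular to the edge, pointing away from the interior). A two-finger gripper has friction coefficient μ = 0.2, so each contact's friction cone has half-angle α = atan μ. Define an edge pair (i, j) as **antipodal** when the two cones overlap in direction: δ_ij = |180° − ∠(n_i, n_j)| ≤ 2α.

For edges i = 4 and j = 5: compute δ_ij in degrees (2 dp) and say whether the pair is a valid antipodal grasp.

δ = 116.17°, invalid

α = atan 0.2 = 11.31°;  2α = 22.62°
edge 4: e_4 = (+0.60, -3.02);  n_4 = (-0.9808, -0.1949)
edge 5: e_5 = (+2.40, -0.64);  n_5 = (-0.2577, -0.9662)
∠(n_4, n_5) = 63.83°
δ = |180° − 63.83°| = 116.17°
116.17° > 2α = 22.62°  →  invalid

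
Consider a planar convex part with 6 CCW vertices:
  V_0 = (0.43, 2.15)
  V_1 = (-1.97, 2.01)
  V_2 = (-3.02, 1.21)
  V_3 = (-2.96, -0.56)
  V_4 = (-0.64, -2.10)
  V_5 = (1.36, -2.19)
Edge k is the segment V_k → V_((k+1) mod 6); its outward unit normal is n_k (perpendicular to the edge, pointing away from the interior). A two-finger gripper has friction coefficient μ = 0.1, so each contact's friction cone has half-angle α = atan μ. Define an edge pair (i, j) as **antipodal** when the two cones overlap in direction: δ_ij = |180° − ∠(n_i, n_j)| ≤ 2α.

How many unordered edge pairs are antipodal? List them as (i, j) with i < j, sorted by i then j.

α = atan 0.1 = 5.71°;  2α = 11.42°
n_0 = (-0.0582, +0.9983)
n_1 = (-0.6060, +0.7954)
n_2 = (-0.9994, -0.0339)
n_3 = (-0.5530, -0.8332)
n_4 = (-0.0450, -0.9990)
n_5 = (+0.9778, +0.2095)
  (0,1): δ = 146.03°  ·
  (0,2): δ = 91.40°  ·
  (0,3): δ = 36.91°  ·
  (0,4): δ = 5.92°  ✓
  (0,5): δ = 98.76°  ·
  (1,2): δ = 125.36°  ·
  (1,3): δ = 70.88°  ·
  (1,4): δ = 39.88°  ·
  (1,5): δ = 64.79°  ·
  (2,3): δ = 125.52°  ·
  (2,4): δ = 94.52°  ·
  (2,5): δ = 10.15°  ✓
  (3,4): δ = 149.00°  ·
  (3,5): δ = 44.33°  ·
  (4,5): δ = 75.33°  ·
antipodal pairs: 2

count = 2; pairs: (0,4), (2,5)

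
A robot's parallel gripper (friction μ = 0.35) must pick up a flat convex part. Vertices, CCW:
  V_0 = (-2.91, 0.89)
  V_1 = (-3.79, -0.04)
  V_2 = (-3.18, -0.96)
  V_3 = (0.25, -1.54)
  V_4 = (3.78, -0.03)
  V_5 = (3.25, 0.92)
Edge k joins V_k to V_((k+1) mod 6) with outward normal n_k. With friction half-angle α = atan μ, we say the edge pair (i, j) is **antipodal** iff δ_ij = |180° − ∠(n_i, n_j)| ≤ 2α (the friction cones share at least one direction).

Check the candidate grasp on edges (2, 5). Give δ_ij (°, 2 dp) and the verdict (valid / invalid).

α = atan 0.35 = 19.29°;  2α = 38.58°
edge 2: e_2 = (+3.43, -0.58);  n_2 = (-0.1667, -0.9860)
edge 5: e_5 = (-6.16, -0.03);  n_5 = (-0.0049, +1.0000)
∠(n_2, n_5) = 170.12°
δ = |180° − 170.12°| = 9.88°
9.88° ≤ 2α = 38.58°  →  valid

δ = 9.88°, valid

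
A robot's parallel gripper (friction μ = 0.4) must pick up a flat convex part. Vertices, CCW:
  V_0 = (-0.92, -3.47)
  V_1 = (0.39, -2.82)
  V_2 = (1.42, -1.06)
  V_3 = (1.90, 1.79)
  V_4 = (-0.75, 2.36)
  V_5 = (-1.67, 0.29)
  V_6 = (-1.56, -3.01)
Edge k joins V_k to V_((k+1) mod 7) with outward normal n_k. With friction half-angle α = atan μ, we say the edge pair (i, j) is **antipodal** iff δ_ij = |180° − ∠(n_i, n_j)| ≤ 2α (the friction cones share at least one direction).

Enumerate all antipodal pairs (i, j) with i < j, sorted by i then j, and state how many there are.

count = 7; pairs: (0,3), (0,4), (1,4), (1,5), (2,4), (2,5), (3,6)

α = atan 0.4 = 21.80°;  2α = 43.60°
n_0 = (+0.4445, -0.8958)
n_1 = (+0.8631, -0.5051)
n_2 = (+0.9861, -0.1661)
n_3 = (+0.2103, +0.9776)
n_4 = (-0.9138, +0.4061)
n_5 = (-0.9994, -0.0333)
n_6 = (-0.5836, -0.8120)
  (0,1): δ = 146.73°  ·
  (0,2): δ = 125.95°  ·
  (0,3): δ = 38.53°  ✓
  (0,4): δ = 39.65°  ✓
  (0,5): δ = 65.52°  ·
  (0,6): δ = 117.90°  ·
  (1,2): δ = 159.22°  ·
  (1,3): δ = 71.80°  ·
  (1,4): δ = 6.37°  ✓
  (1,5): δ = 32.25°  ✓
  (1,6): δ = 84.63°  ·
  (2,3): δ = 92.58°  ·
  (2,4): δ = 14.40°  ✓
  (2,5): δ = 11.47°  ✓
  (2,6): δ = 63.85°  ·
  (3,4): δ = 101.82°  ·
  (3,5): δ = 75.95°  ·
  (3,6): δ = 23.57°  ✓
  (4,5): δ = 154.13°  ·
  (4,6): δ = 101.74°  ·
  (5,6): δ = 127.62°  ·
antipodal pairs: 7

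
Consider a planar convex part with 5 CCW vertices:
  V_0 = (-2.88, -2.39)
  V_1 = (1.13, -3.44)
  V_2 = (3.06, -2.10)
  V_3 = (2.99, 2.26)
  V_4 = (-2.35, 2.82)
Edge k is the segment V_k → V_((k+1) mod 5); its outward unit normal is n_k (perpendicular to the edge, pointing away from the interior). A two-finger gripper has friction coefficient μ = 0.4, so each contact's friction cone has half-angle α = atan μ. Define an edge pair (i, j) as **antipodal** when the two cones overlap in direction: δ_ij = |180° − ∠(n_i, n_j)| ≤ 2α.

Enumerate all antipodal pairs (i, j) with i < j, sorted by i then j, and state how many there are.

α = atan 0.4 = 21.80°;  2α = 43.60°
n_0 = (-0.2533, -0.9674)
n_1 = (+0.5703, -0.8214)
n_2 = (+0.9999, +0.0161)
n_3 = (+0.1043, +0.9945)
n_4 = (-0.9949, +0.1012)
  (0,1): δ = 130.55°  ·
  (0,2): δ = 74.41°  ·
  (0,3): δ = 8.69°  ✓
  (0,4): δ = 98.86°  ·
  (1,2): δ = 123.85°  ·
  (1,3): δ = 40.76°  ✓
  (1,4): δ = 49.42°  ·
  (2,3): δ = 96.91°  ·
  (2,4): δ = 6.73°  ✓
  (3,4): δ = 89.82°  ·
antipodal pairs: 3

count = 3; pairs: (0,3), (1,3), (2,4)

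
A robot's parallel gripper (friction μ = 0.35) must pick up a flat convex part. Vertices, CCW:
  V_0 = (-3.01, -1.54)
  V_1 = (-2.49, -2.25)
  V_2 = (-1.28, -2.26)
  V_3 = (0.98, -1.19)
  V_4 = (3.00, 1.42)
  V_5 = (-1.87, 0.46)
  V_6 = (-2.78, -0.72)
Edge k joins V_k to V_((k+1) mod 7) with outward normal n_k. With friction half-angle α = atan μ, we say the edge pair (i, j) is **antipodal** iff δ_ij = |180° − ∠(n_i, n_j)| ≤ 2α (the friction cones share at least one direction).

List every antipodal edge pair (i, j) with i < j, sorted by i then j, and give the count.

count = 5; pairs: (1,4), (2,4), (2,5), (3,5), (3,6)

α = atan 0.35 = 19.29°;  2α = 38.58°
n_0 = (-0.8068, -0.5909)
n_1 = (-0.0083, -1.0000)
n_2 = (+0.4279, -0.9038)
n_3 = (+0.7908, -0.6121)
n_4 = (-0.1934, +0.9811)
n_5 = (-0.7919, +0.6107)
n_6 = (-0.9628, +0.2701)
  (0,1): δ = 126.69°  ·
  (0,2): δ = 100.88°  ·
  (0,3): δ = 73.96°  ·
  (0,4): δ = 64.93°  ·
  (0,5): δ = 106.14°  ·
  (0,6): δ = 128.11°  ·
  (1,2): δ = 154.19°  ·
  (1,3): δ = 127.26°  ·
  (1,4): δ = 11.62°  ✓
  (1,5): δ = 52.83°  ·
  (1,6): δ = 74.81°  ·
  (2,3): δ = 153.07°  ·
  (2,4): δ = 14.18°  ✓
  (2,5): δ = 27.03°  ✓
  (2,6): δ = 49.00°  ·
  (3,4): δ = 41.11°  ·
  (3,5): δ = 0.10°  ✓
  (3,6): δ = 22.07°  ✓
  (4,5): δ = 138.79°  ·
  (4,6): δ = 116.82°  ·
  (5,6): δ = 158.03°  ·
antipodal pairs: 5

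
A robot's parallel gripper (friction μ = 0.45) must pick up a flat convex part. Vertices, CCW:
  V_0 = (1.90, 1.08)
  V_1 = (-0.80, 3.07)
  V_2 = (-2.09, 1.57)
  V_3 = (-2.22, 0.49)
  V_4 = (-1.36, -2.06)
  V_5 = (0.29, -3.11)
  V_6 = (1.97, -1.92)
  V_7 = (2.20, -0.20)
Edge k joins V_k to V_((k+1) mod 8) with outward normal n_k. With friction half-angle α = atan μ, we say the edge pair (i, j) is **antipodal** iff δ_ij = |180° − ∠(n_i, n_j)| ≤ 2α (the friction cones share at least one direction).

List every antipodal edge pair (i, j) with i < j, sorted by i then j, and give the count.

α = atan 0.45 = 24.23°;  2α = 48.46°
n_0 = (+0.5933, +0.8050)
n_1 = (-0.7582, +0.6520)
n_2 = (-0.9928, +0.1195)
n_3 = (-0.9476, -0.3196)
n_4 = (-0.5369, -0.8437)
n_5 = (+0.5780, -0.8160)
n_6 = (+0.9912, -0.1325)
n_7 = (+0.9736, +0.2282)
  (0,1): δ = 94.30°  ·
  (0,2): δ = 60.47°  ·
  (0,3): δ = 34.97°  ✓
  (0,4): δ = 3.92°  ✓
  (0,5): δ = 71.70°  ·
  (0,6): δ = 118.78°  ·
  (0,7): δ = 139.58°  ·
  (1,2): δ = 146.17°  ·
  (1,3): δ = 120.67°  ·
  (1,4): δ = 81.78°  ·
  (1,5): δ = 13.99°  ✓
  (1,6): δ = 33.08°  ✓
  (1,7): δ = 53.89°  ·
  (2,3): δ = 154.50°  ·
  (2,4): δ = 115.61°  ·
  (2,5): δ = 47.83°  ✓
  (2,6): δ = 0.75°  ✓
  (2,7): δ = 20.05°  ✓
  (3,4): δ = 141.11°  ·
  (3,5): δ = 73.33°  ·
  (3,6): δ = 26.25°  ✓
  (3,7): δ = 5.45°  ✓
  (4,5): δ = 112.22°  ·
  (4,6): δ = 65.15°  ·
  (4,7): δ = 44.34°  ✓
  (5,6): δ = 132.93°  ·
  (5,7): δ = 112.12°  ·
  (6,7): δ = 159.19°  ·
antipodal pairs: 10

count = 10; pairs: (0,3), (0,4), (1,5), (1,6), (2,5), (2,6), (2,7), (3,6), (3,7), (4,7)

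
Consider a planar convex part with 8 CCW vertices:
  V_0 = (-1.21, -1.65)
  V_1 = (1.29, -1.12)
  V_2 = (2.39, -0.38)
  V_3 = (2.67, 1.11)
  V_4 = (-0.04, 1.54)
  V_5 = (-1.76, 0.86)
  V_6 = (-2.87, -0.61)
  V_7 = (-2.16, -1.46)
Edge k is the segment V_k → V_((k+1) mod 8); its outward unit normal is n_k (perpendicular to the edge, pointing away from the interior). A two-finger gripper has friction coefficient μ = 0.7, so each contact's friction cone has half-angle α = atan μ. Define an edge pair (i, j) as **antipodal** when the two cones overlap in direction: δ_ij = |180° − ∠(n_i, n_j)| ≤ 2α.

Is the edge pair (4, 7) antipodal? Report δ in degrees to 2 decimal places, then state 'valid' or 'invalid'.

α = atan 0.7 = 34.99°;  2α = 69.98°
edge 4: e_4 = (-1.72, -0.68);  n_4 = (-0.3677, +0.9300)
edge 7: e_7 = (+0.95, -0.19);  n_7 = (-0.1961, -0.9806)
∠(n_4, n_7) = 147.12°
δ = |180° − 147.12°| = 32.88°
32.88° ≤ 2α = 69.98°  →  valid

δ = 32.88°, valid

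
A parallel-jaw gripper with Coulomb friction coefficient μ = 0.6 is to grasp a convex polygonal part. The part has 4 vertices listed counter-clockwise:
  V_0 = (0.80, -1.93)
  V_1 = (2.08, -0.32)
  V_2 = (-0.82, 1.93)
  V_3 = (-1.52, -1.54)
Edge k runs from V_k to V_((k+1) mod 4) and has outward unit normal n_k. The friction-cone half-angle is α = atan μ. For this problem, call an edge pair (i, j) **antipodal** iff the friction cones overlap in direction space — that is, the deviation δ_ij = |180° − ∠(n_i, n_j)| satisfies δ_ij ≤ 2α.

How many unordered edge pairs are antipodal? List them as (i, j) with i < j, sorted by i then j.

α = atan 0.6 = 30.96°;  2α = 61.93°
n_0 = (+0.7828, -0.6223)
n_1 = (+0.6130, +0.7901)
n_2 = (-0.9803, +0.1977)
n_3 = (-0.1658, -0.9862)
  (0,1): δ = 89.32°  ·
  (0,2): δ = 27.08°  ✓
  (0,3): δ = 118.94°  ·
  (1,2): δ = 63.60°  ·
  (1,3): δ = 28.26°  ✓
  (2,3): δ = 88.14°  ·
antipodal pairs: 2

count = 2; pairs: (0,2), (1,3)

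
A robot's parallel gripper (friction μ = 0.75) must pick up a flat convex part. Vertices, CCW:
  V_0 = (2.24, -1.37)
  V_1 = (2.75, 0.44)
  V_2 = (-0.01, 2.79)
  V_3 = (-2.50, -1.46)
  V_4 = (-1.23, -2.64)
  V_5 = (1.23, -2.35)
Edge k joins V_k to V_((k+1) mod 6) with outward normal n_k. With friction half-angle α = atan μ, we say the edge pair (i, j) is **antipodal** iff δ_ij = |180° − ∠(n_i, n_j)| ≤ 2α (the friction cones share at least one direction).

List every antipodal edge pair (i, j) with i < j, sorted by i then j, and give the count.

count = 6; pairs: (0,2), (0,3), (1,3), (1,4), (2,4), (2,5)

α = atan 0.75 = 36.87°;  2α = 73.74°
n_0 = (+0.9625, -0.2712)
n_1 = (+0.6483, +0.7614)
n_2 = (-0.8628, +0.5055)
n_3 = (-0.6807, -0.7326)
n_4 = (+0.1171, -0.9931)
n_5 = (+0.6964, -0.7177)
  (0,1): δ = 114.68°  ·
  (0,2): δ = 14.63°  ✓
  (0,3): δ = 62.84°  ✓
  (0,4): δ = 112.46°  ·
  (0,5): δ = 149.87°  ·
  (1,2): δ = 79.95°  ·
  (1,3): δ = 2.48°  ✓
  (1,4): δ = 47.14°  ✓
  (1,5): δ = 84.55°  ·
  (2,3): δ = 102.53°  ·
  (2,4): δ = 52.91°  ✓
  (2,5): δ = 15.50°  ✓
  (3,4): δ = 130.38°  ·
  (3,5): δ = 92.97°  ·
  (4,5): δ = 142.59°  ·
antipodal pairs: 6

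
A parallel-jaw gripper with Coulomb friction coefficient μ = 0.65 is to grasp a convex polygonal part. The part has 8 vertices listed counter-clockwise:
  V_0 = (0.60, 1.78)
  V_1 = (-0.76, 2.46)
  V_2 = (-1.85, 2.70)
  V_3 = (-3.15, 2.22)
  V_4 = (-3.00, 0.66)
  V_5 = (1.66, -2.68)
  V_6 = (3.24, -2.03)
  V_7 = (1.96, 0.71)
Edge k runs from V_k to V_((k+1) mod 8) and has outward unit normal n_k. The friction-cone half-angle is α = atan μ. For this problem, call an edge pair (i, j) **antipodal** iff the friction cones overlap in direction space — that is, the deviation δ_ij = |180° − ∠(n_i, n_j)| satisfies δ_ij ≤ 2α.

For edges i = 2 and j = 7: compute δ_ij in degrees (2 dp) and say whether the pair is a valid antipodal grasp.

δ = 121.54°, invalid

α = atan 0.65 = 33.02°;  2α = 66.05°
edge 2: e_2 = (-1.30, -0.48);  n_2 = (-0.3464, +0.9381)
edge 7: e_7 = (-1.36, +1.07);  n_7 = (+0.6183, +0.7859)
∠(n_2, n_7) = 58.46°
δ = |180° − 58.46°| = 121.54°
121.54° > 2α = 66.05°  →  invalid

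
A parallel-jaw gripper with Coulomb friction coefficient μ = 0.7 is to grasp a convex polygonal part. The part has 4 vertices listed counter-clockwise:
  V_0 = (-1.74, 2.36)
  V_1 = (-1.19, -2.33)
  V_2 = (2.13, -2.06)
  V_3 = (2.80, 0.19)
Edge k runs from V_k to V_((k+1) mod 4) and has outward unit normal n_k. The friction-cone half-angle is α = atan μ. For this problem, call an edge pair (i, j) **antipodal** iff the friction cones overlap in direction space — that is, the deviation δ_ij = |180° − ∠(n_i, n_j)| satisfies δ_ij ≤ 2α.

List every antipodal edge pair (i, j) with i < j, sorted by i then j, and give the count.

α = atan 0.7 = 34.99°;  2α = 69.98°
n_0 = (-0.9932, -0.1165)
n_1 = (+0.0811, -0.9967)
n_2 = (+0.9584, -0.2854)
n_3 = (+0.4312, +0.9022)
  (0,1): δ = 92.04°  ·
  (0,2): δ = 23.27°  ✓
  (0,3): δ = 57.76°  ✓
  (1,2): δ = 111.23°  ·
  (1,3): δ = 30.20°  ✓
  (2,3): δ = 98.96°  ·
antipodal pairs: 3

count = 3; pairs: (0,2), (0,3), (1,3)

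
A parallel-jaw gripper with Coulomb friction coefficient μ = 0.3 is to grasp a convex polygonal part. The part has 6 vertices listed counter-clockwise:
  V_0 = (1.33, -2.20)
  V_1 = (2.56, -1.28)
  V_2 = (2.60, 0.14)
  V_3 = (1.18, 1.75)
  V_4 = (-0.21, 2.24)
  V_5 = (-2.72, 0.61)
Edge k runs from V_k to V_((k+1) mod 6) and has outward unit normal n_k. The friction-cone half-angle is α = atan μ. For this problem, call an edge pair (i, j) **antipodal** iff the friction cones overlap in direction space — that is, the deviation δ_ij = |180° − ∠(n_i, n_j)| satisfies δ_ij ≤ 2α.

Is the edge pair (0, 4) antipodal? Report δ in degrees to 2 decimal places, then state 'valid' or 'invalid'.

α = atan 0.3 = 16.70°;  2α = 33.40°
edge 0: e_0 = (+1.23, +0.92);  n_0 = (+0.5990, -0.8008)
edge 4: e_4 = (-2.51, -1.63);  n_4 = (-0.5446, +0.8387)
∠(n_0, n_4) = 176.20°
δ = |180° − 176.20°| = 3.80°
3.80° ≤ 2α = 33.40°  →  valid

δ = 3.80°, valid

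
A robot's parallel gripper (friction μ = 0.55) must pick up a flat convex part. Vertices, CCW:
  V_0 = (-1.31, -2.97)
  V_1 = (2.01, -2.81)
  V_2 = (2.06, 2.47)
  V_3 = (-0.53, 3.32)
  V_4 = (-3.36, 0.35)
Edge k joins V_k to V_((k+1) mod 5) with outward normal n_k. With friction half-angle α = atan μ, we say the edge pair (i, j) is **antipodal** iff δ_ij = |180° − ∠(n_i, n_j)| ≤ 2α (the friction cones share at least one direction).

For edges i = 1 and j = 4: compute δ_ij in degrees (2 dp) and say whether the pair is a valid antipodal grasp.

δ = 32.24°, valid

α = atan 0.55 = 28.81°;  2α = 57.62°
edge 1: e_1 = (+0.05, +5.28);  n_1 = (+1.0000, -0.0095)
edge 4: e_4 = (+2.05, -3.32);  n_4 = (-0.8509, -0.5254)
∠(n_1, n_4) = 147.76°
δ = |180° − 147.76°| = 32.24°
32.24° ≤ 2α = 57.62°  →  valid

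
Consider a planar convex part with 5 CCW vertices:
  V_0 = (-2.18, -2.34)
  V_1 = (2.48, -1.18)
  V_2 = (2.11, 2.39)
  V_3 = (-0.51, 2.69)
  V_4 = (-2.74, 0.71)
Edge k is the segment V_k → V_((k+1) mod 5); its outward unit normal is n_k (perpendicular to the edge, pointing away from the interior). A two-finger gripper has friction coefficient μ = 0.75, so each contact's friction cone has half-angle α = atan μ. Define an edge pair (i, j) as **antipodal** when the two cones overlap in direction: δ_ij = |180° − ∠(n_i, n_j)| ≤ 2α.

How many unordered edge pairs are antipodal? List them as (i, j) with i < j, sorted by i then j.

α = atan 0.75 = 36.87°;  2α = 73.74°
n_0 = (+0.2416, -0.9704)
n_1 = (+0.9947, +0.1031)
n_2 = (+0.1138, +0.9935)
n_3 = (-0.6639, +0.7478)
n_4 = (-0.9836, -0.1806)
  (0,1): δ = 98.06°  ·
  (0,2): δ = 20.51°  ✓
  (0,3): δ = 27.62°  ✓
  (0,4): δ = 86.43°  ·
  (1,2): δ = 102.45°  ·
  (1,3): δ = 54.32°  ✓
  (1,4): δ = 4.49°  ✓
  (2,3): δ = 131.87°  ·
  (2,4): δ = 73.06°  ✓
  (3,4): δ = 121.20°  ·
antipodal pairs: 5

count = 5; pairs: (0,2), (0,3), (1,3), (1,4), (2,4)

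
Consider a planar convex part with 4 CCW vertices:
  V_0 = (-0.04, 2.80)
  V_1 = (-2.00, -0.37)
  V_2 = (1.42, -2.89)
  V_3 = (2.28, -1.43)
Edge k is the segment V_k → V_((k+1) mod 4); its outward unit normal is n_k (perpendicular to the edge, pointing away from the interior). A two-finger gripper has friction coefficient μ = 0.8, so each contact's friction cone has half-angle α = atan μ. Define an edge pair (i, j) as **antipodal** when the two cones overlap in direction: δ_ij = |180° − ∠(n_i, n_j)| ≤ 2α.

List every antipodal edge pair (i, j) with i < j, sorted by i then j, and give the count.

count = 3; pairs: (0,2), (0,3), (1,3)

α = atan 0.8 = 38.66°;  2α = 77.32°
n_0 = (-0.8506, +0.5259)
n_1 = (-0.5932, -0.8051)
n_2 = (+0.8616, -0.5075)
n_3 = (+0.8768, +0.4809)
  (0,1): δ = 94.66°  ·
  (0,2): δ = 1.23°  ✓
  (0,3): δ = 60.47°  ✓
  (1,2): δ = 84.12°  ·
  (1,3): δ = 24.87°  ✓
  (2,3): δ = 120.76°  ·
antipodal pairs: 3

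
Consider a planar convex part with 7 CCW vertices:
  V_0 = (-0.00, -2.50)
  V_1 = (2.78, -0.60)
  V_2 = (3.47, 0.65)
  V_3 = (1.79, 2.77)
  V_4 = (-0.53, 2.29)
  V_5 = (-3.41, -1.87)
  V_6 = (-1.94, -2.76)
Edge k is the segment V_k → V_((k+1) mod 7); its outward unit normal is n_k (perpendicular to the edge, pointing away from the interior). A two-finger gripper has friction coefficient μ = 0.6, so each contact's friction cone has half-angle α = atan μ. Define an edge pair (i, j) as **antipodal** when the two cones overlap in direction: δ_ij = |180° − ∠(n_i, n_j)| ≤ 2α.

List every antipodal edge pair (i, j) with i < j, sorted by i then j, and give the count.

count = 9; pairs: (0,3), (0,4), (1,3), (1,4), (2,5), (2,6), (3,5), (3,6), (4,6)

α = atan 0.6 = 30.96°;  2α = 61.93°
n_0 = (+0.5643, -0.8256)
n_1 = (+0.8755, -0.4833)
n_2 = (+0.7837, +0.6211)
n_3 = (-0.2026, +0.9793)
n_4 = (-0.8222, +0.5692)
n_5 = (-0.5179, -0.8554)
n_6 = (+0.1328, -0.9911)
  (0,1): δ = 153.25°  ·
  (0,2): δ = 85.96°  ·
  (0,3): δ = 22.66°  ✓
  (0,4): δ = 20.95°  ✓
  (0,5): δ = 114.46°  ·
  (0,6): δ = 153.28°  ·
  (1,2): δ = 112.71°  ·
  (1,3): δ = 49.41°  ✓
  (1,4): δ = 5.80°  ✓
  (1,5): δ = 87.71°  ·
  (1,6): δ = 126.53°  ·
  (2,3): δ = 116.71°  ·
  (2,4): δ = 73.09°  ·
  (2,5): δ = 20.41°  ✓
  (2,6): δ = 59.24°  ✓
  (3,4): δ = 136.38°  ·
  (3,5): δ = 42.88°  ✓
  (3,6): δ = 4.06°  ✓
  (4,5): δ = 86.50°  ·
  (4,6): δ = 47.67°  ✓
  (5,6): δ = 141.17°  ·
antipodal pairs: 9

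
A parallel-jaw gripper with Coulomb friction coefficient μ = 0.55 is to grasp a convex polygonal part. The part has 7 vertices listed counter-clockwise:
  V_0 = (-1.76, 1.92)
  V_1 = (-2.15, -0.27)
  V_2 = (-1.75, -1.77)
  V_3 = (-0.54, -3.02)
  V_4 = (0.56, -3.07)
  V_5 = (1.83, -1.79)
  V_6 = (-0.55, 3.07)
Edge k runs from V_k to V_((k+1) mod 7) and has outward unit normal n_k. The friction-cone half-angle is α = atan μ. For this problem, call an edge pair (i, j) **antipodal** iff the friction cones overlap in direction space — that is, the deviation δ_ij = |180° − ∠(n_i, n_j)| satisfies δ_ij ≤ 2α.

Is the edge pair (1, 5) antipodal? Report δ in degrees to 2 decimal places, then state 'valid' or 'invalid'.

δ = 11.16°, valid

α = atan 0.55 = 28.81°;  2α = 57.62°
edge 1: e_1 = (+0.40, -1.50);  n_1 = (-0.9662, -0.2577)
edge 5: e_5 = (-2.38, +4.86);  n_5 = (+0.8981, +0.4398)
∠(n_1, n_5) = 168.84°
δ = |180° − 168.84°| = 11.16°
11.16° ≤ 2α = 57.62°  →  valid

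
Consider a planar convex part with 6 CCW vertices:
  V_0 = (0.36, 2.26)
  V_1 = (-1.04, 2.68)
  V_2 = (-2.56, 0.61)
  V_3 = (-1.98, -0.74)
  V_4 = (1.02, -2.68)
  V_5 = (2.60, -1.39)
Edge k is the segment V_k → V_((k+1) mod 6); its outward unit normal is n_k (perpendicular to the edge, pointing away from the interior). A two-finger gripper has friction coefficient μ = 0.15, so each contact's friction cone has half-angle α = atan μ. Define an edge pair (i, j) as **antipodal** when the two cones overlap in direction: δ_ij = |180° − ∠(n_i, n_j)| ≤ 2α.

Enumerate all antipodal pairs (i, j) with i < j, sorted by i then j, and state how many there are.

α = atan 0.15 = 8.53°;  2α = 17.06°
n_0 = (+0.2873, +0.9578)
n_1 = (-0.8060, +0.5919)
n_2 = (-0.9188, -0.3947)
n_3 = (-0.5430, -0.8397)
n_4 = (+0.6324, -0.7746)
n_5 = (+0.8523, +0.5231)
  (0,1): δ = 109.59°  ·
  (0,2): δ = 50.05°  ·
  (0,3): δ = 16.19°  ✓
  (0,4): δ = 55.93°  ·
  (0,5): δ = 138.24°  ·
  (1,2): δ = 120.46°  ·
  (1,3): δ = 86.60°  ·
  (1,4): δ = 14.48°  ✓
  (1,5): δ = 67.83°  ·
  (2,3): δ = 146.14°  ·
  (2,4): δ = 74.02°  ·
  (2,5): δ = 8.29°  ✓
  (3,4): δ = 107.88°  ·
  (3,5): δ = 25.57°  ·
  (4,5): δ = 97.69°  ·
antipodal pairs: 3

count = 3; pairs: (0,3), (1,4), (2,5)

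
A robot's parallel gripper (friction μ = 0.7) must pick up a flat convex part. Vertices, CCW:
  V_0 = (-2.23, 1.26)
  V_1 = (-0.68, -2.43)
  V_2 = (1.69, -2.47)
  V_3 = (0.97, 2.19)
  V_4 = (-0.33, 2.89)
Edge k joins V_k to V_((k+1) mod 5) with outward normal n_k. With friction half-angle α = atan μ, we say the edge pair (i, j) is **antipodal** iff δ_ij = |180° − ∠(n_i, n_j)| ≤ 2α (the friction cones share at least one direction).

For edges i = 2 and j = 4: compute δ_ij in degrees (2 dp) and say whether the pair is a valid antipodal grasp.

α = atan 0.7 = 34.99°;  2α = 69.98°
edge 2: e_2 = (-0.72, +4.66);  n_2 = (+0.9883, +0.1527)
edge 4: e_4 = (-1.90, -1.63);  n_4 = (-0.6511, +0.7590)
∠(n_2, n_4) = 121.84°
δ = |180° − 121.84°| = 58.16°
58.16° ≤ 2α = 69.98°  →  valid

δ = 58.16°, valid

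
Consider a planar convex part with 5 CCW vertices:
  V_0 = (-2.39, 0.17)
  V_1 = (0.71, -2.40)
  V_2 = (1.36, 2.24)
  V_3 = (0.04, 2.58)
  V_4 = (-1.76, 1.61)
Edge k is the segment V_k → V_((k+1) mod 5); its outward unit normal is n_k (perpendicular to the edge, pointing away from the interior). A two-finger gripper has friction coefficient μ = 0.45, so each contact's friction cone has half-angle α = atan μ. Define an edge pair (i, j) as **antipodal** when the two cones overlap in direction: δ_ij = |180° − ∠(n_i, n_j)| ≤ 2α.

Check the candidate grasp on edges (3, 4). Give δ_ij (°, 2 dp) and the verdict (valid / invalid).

δ = 141.95°, invalid

α = atan 0.45 = 24.23°;  2α = 48.46°
edge 3: e_3 = (-1.80, -0.97);  n_3 = (-0.4744, +0.8803)
edge 4: e_4 = (-0.63, -1.44);  n_4 = (-0.9162, +0.4008)
∠(n_3, n_4) = 38.05°
δ = |180° − 38.05°| = 141.95°
141.95° > 2α = 48.46°  →  invalid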